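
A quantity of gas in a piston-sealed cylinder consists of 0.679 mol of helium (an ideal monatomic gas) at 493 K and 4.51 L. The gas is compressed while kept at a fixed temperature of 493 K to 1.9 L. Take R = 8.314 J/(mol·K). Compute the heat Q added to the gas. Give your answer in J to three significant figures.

Isothermal ⇒ ΔU = 0, so Q = W = nRT ln(V₂/V₁).
Q = (0.679)(8.314)(493) ln(1.9/4.51) = 2783 × -0.8644 = -2406 J.

Q ≈ -2410 J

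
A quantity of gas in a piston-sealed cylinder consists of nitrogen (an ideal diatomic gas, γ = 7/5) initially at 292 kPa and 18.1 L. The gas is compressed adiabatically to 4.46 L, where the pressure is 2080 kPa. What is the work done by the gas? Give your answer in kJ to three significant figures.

Adiabatic: W = (P₁V₁ − P₂V₂)/(γ − 1) with γ = 7/5.
P₁V₁ = 5285 J, P₂V₂ = 9277 J.
W = (5285 − 9277) / 0.4 = -9979 J.

W ≈ -9.98 kJ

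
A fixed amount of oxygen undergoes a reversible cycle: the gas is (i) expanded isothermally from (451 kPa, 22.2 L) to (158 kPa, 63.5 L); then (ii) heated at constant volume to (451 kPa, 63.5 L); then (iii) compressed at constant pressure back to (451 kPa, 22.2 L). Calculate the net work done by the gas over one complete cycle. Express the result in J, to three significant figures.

Leg (i): W = PᵢVᵢ ln(V_f/Vᵢ) = (10012) ln(63.5/22.2) = 10522 J.
Leg (ii): W = 0.
Leg (iii): W = PΔV = (451)(22.2 − 63.5) = -18626 J.
W_net = 10522 − 18626 = -8104 J.

W_net ≈ -8100 J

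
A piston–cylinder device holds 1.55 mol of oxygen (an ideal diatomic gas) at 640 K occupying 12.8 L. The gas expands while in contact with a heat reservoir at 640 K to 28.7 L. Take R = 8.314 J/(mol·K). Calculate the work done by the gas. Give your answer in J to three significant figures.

W ≈ 6660 J

Isothermal: W = nRT ln(V₂/V₁).
W = (1.55)(8.314)(640) × ln(28.7/12.8)
  = 8247 × 0.8075
W_by_gas = 6659 J.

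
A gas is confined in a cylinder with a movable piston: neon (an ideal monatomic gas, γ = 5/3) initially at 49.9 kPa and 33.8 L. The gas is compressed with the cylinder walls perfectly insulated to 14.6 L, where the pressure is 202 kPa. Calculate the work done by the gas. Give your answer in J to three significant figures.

W ≈ -1890 J

Adiabatic: W = (P₁V₁ − P₂V₂)/(γ − 1) with γ = 5/3.
P₁V₁ = 1687 J, P₂V₂ = 2949 J.
W = (1687 − 2949) / 0.6667 = -1894 J.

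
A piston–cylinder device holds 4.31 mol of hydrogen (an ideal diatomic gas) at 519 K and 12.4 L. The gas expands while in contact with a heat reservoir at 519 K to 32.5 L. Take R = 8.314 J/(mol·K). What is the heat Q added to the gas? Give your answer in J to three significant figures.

Q ≈ 17900 J

Isothermal ⇒ ΔU = 0, so Q = W = nRT ln(V₂/V₁).
Q = (4.31)(8.314)(519) ln(32.5/12.4) = 18598 × 0.9635 = 17920 J.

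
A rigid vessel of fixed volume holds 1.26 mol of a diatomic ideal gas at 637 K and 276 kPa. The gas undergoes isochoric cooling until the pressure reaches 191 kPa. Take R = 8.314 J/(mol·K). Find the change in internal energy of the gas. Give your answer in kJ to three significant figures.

Constant volume ⇒ W = 0, so Q = ΔU = nCᵥΔT with Cᵥ = 5R/2 = 20.79 J/(mol·K).
At constant V, T₂/T₁ = P₂/P₁ ⇒ ΔT = T₁(P₂/P₁ − 1) = 637·(191/276 − 1) = -196.2 K.
ΔU = (1.26)(20.79)(-196.2) = -5138 J.

ΔU ≈ -5.14 kJ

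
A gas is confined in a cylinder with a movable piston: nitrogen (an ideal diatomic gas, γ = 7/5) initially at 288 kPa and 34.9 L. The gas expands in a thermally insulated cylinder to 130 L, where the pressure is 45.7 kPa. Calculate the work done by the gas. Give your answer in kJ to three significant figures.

W ≈ 10.3 kJ

Adiabatic: W = (P₁V₁ − P₂V₂)/(γ − 1) with γ = 7/5.
P₁V₁ = 10051 J, P₂V₂ = 5941 J.
W = (10051 − 5941) / 0.4 = 10276 J.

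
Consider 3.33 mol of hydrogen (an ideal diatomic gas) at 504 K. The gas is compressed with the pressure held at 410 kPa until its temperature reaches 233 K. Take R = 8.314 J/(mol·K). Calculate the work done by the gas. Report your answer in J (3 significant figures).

Isobaric: W = P ΔV = nR ΔT.
W = (3.33)(8.314)(233 − 504) = -7503 J.

W ≈ -7500 J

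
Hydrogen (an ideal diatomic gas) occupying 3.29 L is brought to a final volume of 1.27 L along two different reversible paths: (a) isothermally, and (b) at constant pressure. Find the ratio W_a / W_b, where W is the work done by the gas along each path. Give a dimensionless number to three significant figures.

W_a / W_b ≈ 1.55

Path (a) isothermal: W = P₁V₁ ln(V₂/V₁) → W_a/(P₁V₁) = -0.9519.
Path (b) isobaric: W = P₁(V₂ − V₁) → W_b/(P₁V₁) = -0.614.
W_a / W_b = -0.9519 / -0.614 = 1.55.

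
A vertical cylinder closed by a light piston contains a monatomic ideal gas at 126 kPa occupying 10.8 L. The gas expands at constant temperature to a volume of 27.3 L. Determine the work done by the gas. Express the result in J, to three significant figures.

Isothermal: W = nRT ln(V₂/V₁) = P₁V₁ ln(V₂/V₁).
P₁V₁ = (126 kPa)(10.8 L) = 1361 J.
W = 1361 × ln(27.3/10.8) = 1361 × 0.9273
W_by_gas = 1262 J.

W ≈ 1260 J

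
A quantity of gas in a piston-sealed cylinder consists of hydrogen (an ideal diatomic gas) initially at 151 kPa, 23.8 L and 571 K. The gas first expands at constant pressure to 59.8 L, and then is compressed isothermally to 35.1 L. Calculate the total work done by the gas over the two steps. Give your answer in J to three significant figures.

Step 1 (isobaric): W = PΔV = (151 kPa)(59.8 − 23.8 L) = 5436 J.
After step 1: P = 151 kPa, V = 59.8 L, T = 1435 K.
Step 2 (isothermal): W = P₁V₁ ln(V₂/V₁) = (9030) ln(35.1/59.8) = -4811 J.
W_total = 5436 − 4811 = 624.9 J.

W_total ≈ 625 J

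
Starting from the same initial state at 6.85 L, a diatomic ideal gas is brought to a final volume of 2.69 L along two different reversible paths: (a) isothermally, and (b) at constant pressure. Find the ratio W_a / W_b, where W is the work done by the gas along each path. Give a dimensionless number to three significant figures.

Path (a) isothermal: W = P₁V₁ ln(V₂/V₁) → W_a/(P₁V₁) = -0.9347.
Path (b) isobaric: W = P₁(V₂ − V₁) → W_b/(P₁V₁) = -0.6073.
W_a / W_b = -0.9347 / -0.6073 = 1.539.

W_a / W_b ≈ 1.54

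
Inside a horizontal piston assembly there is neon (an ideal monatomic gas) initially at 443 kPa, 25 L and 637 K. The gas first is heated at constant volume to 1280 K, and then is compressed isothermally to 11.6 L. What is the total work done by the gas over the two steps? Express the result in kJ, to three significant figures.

W_total ≈ -17.1 kJ

Step 1 (isochoric): W = 0 (constant volume).
After step 1: P = 890.2 kPa (V unchanged).
Step 2 (isothermal): W = P₁V₁ ln(V₂/V₁) = (22254) ln(11.6/25) = -17088 J.
W_total = 0 − 17088 = -17088 J.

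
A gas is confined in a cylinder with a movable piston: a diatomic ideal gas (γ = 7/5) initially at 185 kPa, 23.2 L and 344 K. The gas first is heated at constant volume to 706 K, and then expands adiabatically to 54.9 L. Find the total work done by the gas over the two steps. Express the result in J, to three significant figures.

W_total ≈ 6420 J

Step 1 (isochoric): W = 0 (constant volume).
After step 1: P = 379.7 kPa (V unchanged).
Step 2 (adiabatic): W = (P₁V₁ − P₂V₂)/(γ−1) = (8809 − 6241)/0.4 = 6418 J.
W_total = 0 + 6418 = 6418 J.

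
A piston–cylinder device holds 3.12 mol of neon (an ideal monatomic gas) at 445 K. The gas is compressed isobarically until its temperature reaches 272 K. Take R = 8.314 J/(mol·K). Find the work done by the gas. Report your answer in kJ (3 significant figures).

Isobaric: W = P ΔV = nR ΔT.
W = (3.12)(8.314)(272 − 445) = -4488 J.

W ≈ -4.49 kJ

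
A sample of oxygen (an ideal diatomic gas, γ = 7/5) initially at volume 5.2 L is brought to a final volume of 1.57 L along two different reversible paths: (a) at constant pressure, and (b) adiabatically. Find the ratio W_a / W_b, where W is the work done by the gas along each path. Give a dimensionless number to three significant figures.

Path (a) isobaric: W = P₁(V₂ − V₁) → W_a/(P₁V₁) = -0.6981.
Path (b) adiabatic: W = P₁V₁(1 − (V₁/V₂)^(γ−1))/(γ−1) → W_b/(P₁V₁) = -1.536.
W_a / W_b = -0.6981 / -1.536 = 0.4544.

W_a / W_b ≈ 0.454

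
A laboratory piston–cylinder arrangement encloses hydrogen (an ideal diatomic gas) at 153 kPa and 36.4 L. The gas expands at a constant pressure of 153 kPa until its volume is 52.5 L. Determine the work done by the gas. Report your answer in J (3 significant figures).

W ≈ 2460 J

Isobaric: W = P ΔV.
W = (153 kPa)(52.5 − 36.4 L) = (153)(16.1) = 2463 J.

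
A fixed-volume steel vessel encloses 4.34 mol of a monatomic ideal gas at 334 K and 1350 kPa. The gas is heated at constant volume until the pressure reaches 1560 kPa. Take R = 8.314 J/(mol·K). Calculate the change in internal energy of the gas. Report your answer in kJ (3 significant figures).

Constant volume ⇒ W = 0, so Q = ΔU = nCᵥΔT with Cᵥ = 3R/2 = 12.47 J/(mol·K).
At constant V, T₂/T₁ = P₂/P₁ ⇒ ΔT = T₁(P₂/P₁ − 1) = 334·(1560/1350 − 1) = 51.96 K.
ΔU = (4.34)(12.47)(51.96) = 2812 J.

ΔU ≈ 2.81 kJ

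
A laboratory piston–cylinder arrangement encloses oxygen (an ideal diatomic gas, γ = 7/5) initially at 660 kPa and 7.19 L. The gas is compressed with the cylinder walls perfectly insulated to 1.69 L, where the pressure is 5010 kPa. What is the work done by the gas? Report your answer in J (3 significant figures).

W ≈ -9300 J

Adiabatic: W = (P₁V₁ − P₂V₂)/(γ − 1) with γ = 7/5.
P₁V₁ = 4745 J, P₂V₂ = 8467 J.
W = (4745 − 8467) / 0.4 = -9304 J.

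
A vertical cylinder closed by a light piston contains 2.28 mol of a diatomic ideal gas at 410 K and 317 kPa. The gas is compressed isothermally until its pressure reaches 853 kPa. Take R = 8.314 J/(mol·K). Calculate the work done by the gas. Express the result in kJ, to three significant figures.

Isothermal process: W = nRT ln(V₂/V₁) = nRT ln(P₁/P₂).
W = (2.28)(8.314)(410) × ln(317/853)
  = 7772 × ln(0.3716) = 7772 × -0.9899
W_by_gas = -7693 J.

W ≈ -7.69 kJ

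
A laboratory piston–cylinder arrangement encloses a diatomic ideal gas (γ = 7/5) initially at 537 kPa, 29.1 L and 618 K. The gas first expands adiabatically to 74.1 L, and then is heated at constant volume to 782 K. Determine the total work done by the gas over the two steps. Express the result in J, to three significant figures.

Step 1 (adiabatic): W = (P₁V₁ − P₂V₂)/(γ−1) = (15627 − 10752)/0.4 = 12186 J.
Step 2 (isochoric): W = 0 (constant volume).
W_total = 12186 + 0 = 12186 J.

W_total ≈ 12200 J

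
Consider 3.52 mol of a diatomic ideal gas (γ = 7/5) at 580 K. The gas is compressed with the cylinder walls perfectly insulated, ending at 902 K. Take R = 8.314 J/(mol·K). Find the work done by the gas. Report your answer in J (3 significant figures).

Adiabatic ⇒ Q = 0, so W_by = −ΔU = nCᵥ(T₁ − T₂).
Cᵥ = 5R/2 = 20.79 J/(mol·K).
W = (3.52)(20.79)(580 − 902) = -23559 J.

W ≈ -23600 J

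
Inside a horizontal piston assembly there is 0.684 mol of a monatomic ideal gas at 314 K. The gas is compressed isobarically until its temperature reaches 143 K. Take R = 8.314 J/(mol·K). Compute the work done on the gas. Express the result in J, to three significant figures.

Isobaric: W = P ΔV = nR ΔT.
W = (0.684)(8.314)(143 − 314) = -972.4 J.
Work on gas = −W_by = 972.4 J.

W ≈ 972 J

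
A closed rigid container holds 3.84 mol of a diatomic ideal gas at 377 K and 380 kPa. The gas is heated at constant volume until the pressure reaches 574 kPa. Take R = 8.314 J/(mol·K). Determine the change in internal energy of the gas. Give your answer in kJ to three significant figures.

ΔU ≈ 15.4 kJ

Constant volume ⇒ W = 0, so Q = ΔU = nCᵥΔT with Cᵥ = 5R/2 = 20.79 J/(mol·K).
At constant V, T₂/T₁ = P₂/P₁ ⇒ ΔT = T₁(P₂/P₁ − 1) = 377·(574/380 − 1) = 192.5 K.
ΔU = (3.84)(20.79)(192.5) = 15362 J.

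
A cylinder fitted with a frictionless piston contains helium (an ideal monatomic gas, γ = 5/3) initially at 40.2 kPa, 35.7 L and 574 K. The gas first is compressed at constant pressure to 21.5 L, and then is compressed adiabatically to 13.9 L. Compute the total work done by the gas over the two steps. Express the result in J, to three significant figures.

W_total ≈ -1010 J

Step 1 (isobaric): W = PΔV = (40.2 kPa)(21.5 − 35.7 L) = -570.8 J.
After step 1: P = 40.2 kPa, V = 21.5 L, T = 345.7 K.
Step 2 (adiabatic): W = (P₁V₁ − P₂V₂)/(γ−1) = (864.3 − 1156)/0.667 = -437.5 J.
W_total = -570.8 − 437.5 = -1008 J.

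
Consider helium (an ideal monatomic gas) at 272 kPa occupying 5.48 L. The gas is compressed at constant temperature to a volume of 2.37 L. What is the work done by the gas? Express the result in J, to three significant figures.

W ≈ -1250 J

Isothermal: W = nRT ln(V₂/V₁) = P₁V₁ ln(V₂/V₁).
P₁V₁ = (272 kPa)(5.48 L) = 1491 J.
W = 1491 × ln(2.37/5.48) = 1491 × -0.8382
W_by_gas = -1249 J.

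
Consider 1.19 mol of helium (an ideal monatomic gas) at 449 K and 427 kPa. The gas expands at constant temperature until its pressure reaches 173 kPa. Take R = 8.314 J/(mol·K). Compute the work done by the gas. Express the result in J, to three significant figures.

W ≈ 4010 J

Isothermal process: W = nRT ln(V₂/V₁) = nRT ln(P₁/P₂).
W = (1.19)(8.314)(449) × ln(427/173)
  = 4442 × ln(2.468) = 4442 × 0.9035
W_by_gas = 4014 J.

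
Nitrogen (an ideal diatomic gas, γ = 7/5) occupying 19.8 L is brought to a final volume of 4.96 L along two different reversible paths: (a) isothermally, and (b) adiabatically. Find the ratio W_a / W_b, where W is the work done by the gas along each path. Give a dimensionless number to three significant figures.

Path (a) isothermal: W = P₁V₁ ln(V₂/V₁) → W_a/(P₁V₁) = -1.384.
Path (b) adiabatic: W = P₁V₁(1 − (V₁/V₂)^(γ−1))/(γ−1) → W_b/(P₁V₁) = -1.849.
W_a / W_b = -1.384 / -1.849 = 0.7486.

W_a / W_b ≈ 0.749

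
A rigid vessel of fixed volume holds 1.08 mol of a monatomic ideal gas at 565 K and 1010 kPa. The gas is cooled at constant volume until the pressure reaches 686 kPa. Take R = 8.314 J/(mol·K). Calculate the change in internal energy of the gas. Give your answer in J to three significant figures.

Constant volume ⇒ W = 0, so Q = ΔU = nCᵥΔT with Cᵥ = 3R/2 = 12.47 J/(mol·K).
At constant V, T₂/T₁ = P₂/P₁ ⇒ ΔT = T₁(P₂/P₁ − 1) = 565·(686/1010 − 1) = -181.2 K.
ΔU = (1.08)(12.47)(-181.2) = -2441 J.

ΔU ≈ -2440 J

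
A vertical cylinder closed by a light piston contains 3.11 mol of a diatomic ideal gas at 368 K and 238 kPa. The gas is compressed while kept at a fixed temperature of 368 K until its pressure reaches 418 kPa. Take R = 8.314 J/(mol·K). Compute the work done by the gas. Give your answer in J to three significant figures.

W ≈ -5360 J

Isothermal process: W = nRT ln(V₂/V₁) = nRT ln(P₁/P₂).
W = (3.11)(8.314)(368) × ln(238/418)
  = 9515 × ln(0.5694) = 9515 × -0.5632
W_by_gas = -5359 J.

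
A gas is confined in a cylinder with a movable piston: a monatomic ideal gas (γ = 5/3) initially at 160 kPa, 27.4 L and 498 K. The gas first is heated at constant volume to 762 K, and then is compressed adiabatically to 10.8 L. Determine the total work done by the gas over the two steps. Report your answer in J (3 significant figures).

W_total ≈ -8660 J

Step 1 (isochoric): W = 0 (constant volume).
After step 1: P = 244.8 kPa (V unchanged).
Step 2 (adiabatic): W = (P₁V₁ − P₂V₂)/(γ−1) = (6708 − 12478)/0.667 = -8655 J.
W_total = 0 − 8655 = -8655 J.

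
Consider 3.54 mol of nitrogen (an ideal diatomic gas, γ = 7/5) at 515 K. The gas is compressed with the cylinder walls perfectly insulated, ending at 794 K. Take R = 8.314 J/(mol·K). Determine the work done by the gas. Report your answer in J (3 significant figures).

Adiabatic ⇒ Q = 0, so W_by = −ΔU = nCᵥ(T₁ − T₂).
Cᵥ = 5R/2 = 20.79 J/(mol·K).
W = (3.54)(20.79)(515 − 794) = -20529 J.

W ≈ -20500 J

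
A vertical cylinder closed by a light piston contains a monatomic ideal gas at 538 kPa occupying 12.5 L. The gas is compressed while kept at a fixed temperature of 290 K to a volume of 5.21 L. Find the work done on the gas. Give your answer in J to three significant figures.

W ≈ 5890 J

Isothermal: W = nRT ln(V₂/V₁) = P₁V₁ ln(V₂/V₁).
P₁V₁ = (538 kPa)(12.5 L) = 6725 J.
W = 6725 × ln(5.21/12.5) = 6725 × -0.8751
W_by_gas = -5885 J; work on gas = −W_by = 5885 J.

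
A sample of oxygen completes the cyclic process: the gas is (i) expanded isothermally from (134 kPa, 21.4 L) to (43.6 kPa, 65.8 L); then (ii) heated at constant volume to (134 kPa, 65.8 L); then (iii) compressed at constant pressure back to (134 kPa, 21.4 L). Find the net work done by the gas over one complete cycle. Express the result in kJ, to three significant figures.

Leg (i): W = PᵢVᵢ ln(V_f/Vᵢ) = (2868) ln(65.8/21.4) = 3221 J.
Leg (ii): W = 0.
Leg (iii): W = PΔV = (134)(21.4 − 65.8) = -5950 J.
W_net = 3221 − 5950 = -2729 J.

W_net ≈ -2.73 kJ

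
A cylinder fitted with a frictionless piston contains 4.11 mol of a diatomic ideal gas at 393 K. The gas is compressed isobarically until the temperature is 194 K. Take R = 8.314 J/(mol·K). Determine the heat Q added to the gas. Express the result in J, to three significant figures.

Isobaric: W = nRΔT = (4.11)(8.314)(-199) = -6800 J.
ΔU = nCᵥΔT with Cᵥ = 5R/2: ΔU = (4.11)(20.79)(-199) = -17000 J.
Q = ΔU + W = -17000 − 6800 = -23800 J.

Q ≈ -23800 J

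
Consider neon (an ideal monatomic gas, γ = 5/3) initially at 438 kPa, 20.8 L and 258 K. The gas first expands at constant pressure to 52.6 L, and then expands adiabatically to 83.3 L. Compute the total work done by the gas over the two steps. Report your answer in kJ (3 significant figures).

Step 1 (isobaric): W = PΔV = (438 kPa)(52.6 − 20.8 L) = 13928 J.
After step 1: P = 438 kPa, V = 52.6 L, T = 652.4 K.
Step 2 (adiabatic): W = (P₁V₁ − P₂V₂)/(γ−1) = (23039 − 16957)/0.667 = 9122 J.
W_total = 13928 + 9122 = 23051 J.

W_total ≈ 23.1 kJ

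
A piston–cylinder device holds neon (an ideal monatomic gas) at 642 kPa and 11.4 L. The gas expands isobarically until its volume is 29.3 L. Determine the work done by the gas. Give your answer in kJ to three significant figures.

Isobaric: W = P ΔV.
W = (642 kPa)(29.3 − 11.4 L) = (642)(17.9) = 11492 J.

W ≈ 11.5 kJ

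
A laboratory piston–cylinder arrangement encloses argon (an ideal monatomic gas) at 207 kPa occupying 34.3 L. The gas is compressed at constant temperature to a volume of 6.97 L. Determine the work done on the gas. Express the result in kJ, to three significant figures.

Isothermal: W = nRT ln(V₂/V₁) = P₁V₁ ln(V₂/V₁).
P₁V₁ = (207 kPa)(34.3 L) = 7100 J.
W = 7100 × ln(6.97/34.3) = 7100 × -1.594
W_by_gas = -11314 J; work on gas = −W_by = 11314 J.

W ≈ 11.3 kJ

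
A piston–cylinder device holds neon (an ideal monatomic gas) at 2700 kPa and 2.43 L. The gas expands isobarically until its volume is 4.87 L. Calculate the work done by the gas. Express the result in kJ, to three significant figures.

Isobaric: W = P ΔV.
W = (2700 kPa)(4.87 − 2.43 L) = (2700)(2.44) = 6588 J.

W ≈ 6.59 kJ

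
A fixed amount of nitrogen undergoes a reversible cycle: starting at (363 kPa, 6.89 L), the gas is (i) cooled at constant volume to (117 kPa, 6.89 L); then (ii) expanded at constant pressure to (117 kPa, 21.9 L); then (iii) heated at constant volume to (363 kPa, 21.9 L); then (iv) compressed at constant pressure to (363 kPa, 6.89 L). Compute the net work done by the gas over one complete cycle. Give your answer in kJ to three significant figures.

W_net ≈ -3.69 kJ

Constant-volume legs do no work.
W(ii) = (117)(21.9 − 6.89) = 1756 J; W(iv) = (363)(6.89 − 21.9) = -5449 J.
W_net = 1756 − 5449 = -3692 J (the counter-clockwise enclosed area).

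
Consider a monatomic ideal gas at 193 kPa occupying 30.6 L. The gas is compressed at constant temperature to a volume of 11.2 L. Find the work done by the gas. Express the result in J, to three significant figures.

W ≈ -5940 J

Isothermal: W = nRT ln(V₂/V₁) = P₁V₁ ln(V₂/V₁).
P₁V₁ = (193 kPa)(30.6 L) = 5906 J.
W = 5906 × ln(11.2/30.6) = 5906 × -1.005
W_by_gas = -5936 J.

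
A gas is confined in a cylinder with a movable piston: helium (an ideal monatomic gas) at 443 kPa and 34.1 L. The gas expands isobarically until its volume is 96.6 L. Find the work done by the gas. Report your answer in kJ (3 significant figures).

W ≈ 27.7 kJ

Isobaric: W = P ΔV.
W = (443 kPa)(96.6 − 34.1 L) = (443)(62.5) = 27687 J.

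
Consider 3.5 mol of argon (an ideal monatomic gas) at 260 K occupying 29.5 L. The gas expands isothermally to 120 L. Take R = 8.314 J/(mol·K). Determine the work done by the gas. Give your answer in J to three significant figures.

Isothermal: W = nRT ln(V₂/V₁).
W = (3.5)(8.314)(260) × ln(120/29.5)
  = 7566 × 1.403
W_by_gas = 10616 J.

W ≈ 10600 J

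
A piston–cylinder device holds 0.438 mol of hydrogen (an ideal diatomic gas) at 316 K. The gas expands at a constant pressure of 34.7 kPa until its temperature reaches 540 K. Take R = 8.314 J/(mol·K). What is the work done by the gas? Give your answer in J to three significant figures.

Isobaric: W = P ΔV = nR ΔT.
W = (0.438)(8.314)(540 − 316) = 815.7 J.

W ≈ 816 J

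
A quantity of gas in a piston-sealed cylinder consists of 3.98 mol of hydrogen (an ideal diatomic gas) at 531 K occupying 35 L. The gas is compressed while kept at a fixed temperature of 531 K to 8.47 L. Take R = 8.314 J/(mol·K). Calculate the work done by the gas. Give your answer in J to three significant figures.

Isothermal: W = nRT ln(V₂/V₁).
W = (3.98)(8.314)(531) × ln(8.47/35)
  = 17571 × -1.419
W_by_gas = -24930 J.

W ≈ -24900 J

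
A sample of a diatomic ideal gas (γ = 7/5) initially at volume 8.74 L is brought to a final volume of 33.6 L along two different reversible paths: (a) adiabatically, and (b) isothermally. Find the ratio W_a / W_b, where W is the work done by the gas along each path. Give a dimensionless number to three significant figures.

W_a / W_b ≈ 0.773

Path (a) adiabatic: W = P₁V₁(1 − (V₁/V₂)^(γ−1))/(γ−1) → W_a/(P₁V₁) = 1.041.
Path (b) isothermal: W = P₁V₁ ln(V₂/V₁) → W_b/(P₁V₁) = 1.347.
W_a / W_b = 1.041 / 1.347 = 0.7732.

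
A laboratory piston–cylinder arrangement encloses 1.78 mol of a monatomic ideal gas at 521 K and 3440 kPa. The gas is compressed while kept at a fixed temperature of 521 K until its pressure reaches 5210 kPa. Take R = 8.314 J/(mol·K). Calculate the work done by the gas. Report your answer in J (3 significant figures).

Isothermal process: W = nRT ln(V₂/V₁) = nRT ln(P₁/P₂).
W = (1.78)(8.314)(521) × ln(3440/5210)
  = 7710 × ln(0.6603) = 7710 × -0.4151
W_by_gas = -3201 J.

W ≈ -3200 J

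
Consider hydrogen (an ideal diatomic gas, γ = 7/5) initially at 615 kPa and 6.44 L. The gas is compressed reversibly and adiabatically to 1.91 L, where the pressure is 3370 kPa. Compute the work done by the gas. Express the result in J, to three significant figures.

Adiabatic: W = (P₁V₁ − P₂V₂)/(γ − 1) with γ = 7/5.
P₁V₁ = 3961 J, P₂V₂ = 6437 J.
W = (3961 − 6437) / 0.4 = -6190 J.

W ≈ -6190 J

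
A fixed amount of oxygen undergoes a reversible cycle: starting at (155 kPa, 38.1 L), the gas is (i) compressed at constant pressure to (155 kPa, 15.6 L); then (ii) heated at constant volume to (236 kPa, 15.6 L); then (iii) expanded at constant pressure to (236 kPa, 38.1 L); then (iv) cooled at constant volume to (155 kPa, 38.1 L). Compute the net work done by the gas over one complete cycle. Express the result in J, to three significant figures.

Constant-volume legs do no work.
W(i) = (155)(15.6 − 38.1) = -3488 J; W(iii) = (236)(38.1 − 15.6) = 5310 J.
W_net = -3488 + 5310 = 1822 J (the clockwise enclosed area).

W_net ≈ 1820 J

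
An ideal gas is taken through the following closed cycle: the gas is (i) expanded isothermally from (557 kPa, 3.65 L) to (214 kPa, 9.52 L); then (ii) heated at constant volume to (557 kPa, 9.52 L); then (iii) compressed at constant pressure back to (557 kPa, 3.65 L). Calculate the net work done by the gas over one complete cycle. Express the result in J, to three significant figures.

W_net ≈ -1320 J

Leg (i): W = PᵢVᵢ ln(V_f/Vᵢ) = (2033) ln(9.52/3.65) = 1949 J.
Leg (ii): W = 0.
Leg (iii): W = PΔV = (557)(3.65 − 9.52) = -3270 J.
W_net = 1949 − 3270 = -1321 J.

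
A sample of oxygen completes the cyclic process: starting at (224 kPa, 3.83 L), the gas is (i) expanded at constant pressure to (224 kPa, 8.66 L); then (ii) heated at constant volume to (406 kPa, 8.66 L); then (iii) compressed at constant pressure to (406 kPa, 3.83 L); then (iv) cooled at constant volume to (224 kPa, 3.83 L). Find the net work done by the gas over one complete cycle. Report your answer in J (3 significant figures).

W_net ≈ -879 J

Constant-volume legs do no work.
W(i) = (224)(8.66 − 3.83) = 1082 J; W(iii) = (406)(3.83 − 8.66) = -1961 J.
W_net = 1082 − 1961 = -879.1 J (the counter-clockwise enclosed area).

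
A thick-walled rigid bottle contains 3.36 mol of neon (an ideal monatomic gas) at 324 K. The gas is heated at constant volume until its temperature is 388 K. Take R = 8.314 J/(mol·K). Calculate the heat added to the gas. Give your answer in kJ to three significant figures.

Q ≈ 2.68 kJ

Constant volume ⇒ W = 0, so Q = ΔU = nCᵥΔT with Cᵥ = 3R/2 = 12.47 J/(mol·K).
ΔU = (3.36)(12.47)(388 − 324) = 2682 J.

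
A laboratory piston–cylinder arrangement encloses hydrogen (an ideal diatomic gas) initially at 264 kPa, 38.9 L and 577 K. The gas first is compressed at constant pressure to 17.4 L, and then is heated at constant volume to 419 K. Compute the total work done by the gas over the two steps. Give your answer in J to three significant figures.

Step 1 (isobaric): W = PΔV = (264 kPa)(17.4 − 38.9 L) = -5676 J.
Step 2 (isochoric): W = 0 (constant volume).
W_total = -5676 + 0 = -5676 J.

W_total ≈ -5680 J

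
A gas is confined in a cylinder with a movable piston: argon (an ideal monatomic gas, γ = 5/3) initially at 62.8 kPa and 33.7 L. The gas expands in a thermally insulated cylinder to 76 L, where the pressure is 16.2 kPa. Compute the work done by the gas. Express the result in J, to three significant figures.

Adiabatic: W = (P₁V₁ − P₂V₂)/(γ − 1) with γ = 5/3.
P₁V₁ = 2116 J, P₂V₂ = 1231 J.
W = (2116 − 1231) / 0.6667 = 1328 J.

W ≈ 1330 J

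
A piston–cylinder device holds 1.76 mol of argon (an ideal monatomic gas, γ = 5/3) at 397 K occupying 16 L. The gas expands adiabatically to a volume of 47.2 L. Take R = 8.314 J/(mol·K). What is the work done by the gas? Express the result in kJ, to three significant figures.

Adiabatic: TV^(γ−1) = const with γ = 5/3.
T₂ = T₁ (V₁/V₂)^(γ−1) = 397 × (16/47.2)^0.667 = 397 × 0.4862 = 193 K.
W_by = nCᵥ(T₁ − T₂) = (1.76)(12.47)(397 − 193) = 4477 J.

W ≈ 4.48 kJ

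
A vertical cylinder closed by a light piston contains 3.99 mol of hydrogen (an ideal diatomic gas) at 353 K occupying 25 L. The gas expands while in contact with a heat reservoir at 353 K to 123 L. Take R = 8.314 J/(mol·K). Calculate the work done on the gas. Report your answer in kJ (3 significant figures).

W ≈ -18.7 kJ

Isothermal: W = nRT ln(V₂/V₁).
W = (3.99)(8.314)(353) × ln(123/25)
  = 11710 × 1.593
W_by_gas = 18658 J; work on gas = −W_by = -18658 J.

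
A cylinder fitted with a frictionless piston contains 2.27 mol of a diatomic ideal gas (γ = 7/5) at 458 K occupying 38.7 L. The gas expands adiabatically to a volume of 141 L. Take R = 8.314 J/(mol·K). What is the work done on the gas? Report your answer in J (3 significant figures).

Adiabatic: TV^(γ−1) = const with γ = 7/5.
T₂ = T₁ (V₁/V₂)^(γ−1) = 458 × (38.7/141)^0.4 = 458 × 0.5962 = 273.1 K.
W_by = nCᵥ(T₁ − T₂) = (2.27)(20.79)(458 − 273.1) = 8726 J.
Work on gas = −W_by = -8726 J.

W ≈ -8730 J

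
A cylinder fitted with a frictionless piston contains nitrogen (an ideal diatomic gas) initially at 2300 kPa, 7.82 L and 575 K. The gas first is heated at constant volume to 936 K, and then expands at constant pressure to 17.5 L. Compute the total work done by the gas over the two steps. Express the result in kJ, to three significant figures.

Step 1 (isochoric): W = 0 (constant volume).
After step 1: P = 3744 kPa (V unchanged).
Step 2 (isobaric): W = PΔV = (3744 kPa)(17.5 − 7.82 L) = 36242 J.
W_total = 0 + 36242 = 36242 J.

W_total ≈ 36.2 kJ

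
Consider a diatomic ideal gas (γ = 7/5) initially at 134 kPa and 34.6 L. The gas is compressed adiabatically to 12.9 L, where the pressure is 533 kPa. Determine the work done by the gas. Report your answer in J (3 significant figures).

Adiabatic: W = (P₁V₁ − P₂V₂)/(γ − 1) with γ = 7/5.
P₁V₁ = 4636 J, P₂V₂ = 6876 J.
W = (4636 − 6876) / 0.4 = -5598 J.

W ≈ -5600 J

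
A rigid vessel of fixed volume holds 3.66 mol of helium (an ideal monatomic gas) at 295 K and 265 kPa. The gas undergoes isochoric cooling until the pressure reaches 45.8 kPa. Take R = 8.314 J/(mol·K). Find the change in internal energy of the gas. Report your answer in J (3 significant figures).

Constant volume ⇒ W = 0, so Q = ΔU = nCᵥΔT with Cᵥ = 3R/2 = 12.47 J/(mol·K).
At constant V, T₂/T₁ = P₂/P₁ ⇒ ΔT = T₁(P₂/P₁ − 1) = 295·(45.8/265 − 1) = -244 K.
ΔU = (3.66)(12.47)(-244) = -11138 J.

ΔU ≈ -11100 J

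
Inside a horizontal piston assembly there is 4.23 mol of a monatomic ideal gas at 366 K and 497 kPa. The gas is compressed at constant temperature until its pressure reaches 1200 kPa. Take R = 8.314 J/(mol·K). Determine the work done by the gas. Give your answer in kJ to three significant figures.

W ≈ -11.3 kJ

Isothermal process: W = nRT ln(V₂/V₁) = nRT ln(P₁/P₂).
W = (4.23)(8.314)(366) × ln(497/1200)
  = 12872 × ln(0.4142) = 12872 × -0.8815
W_by_gas = -11346 J.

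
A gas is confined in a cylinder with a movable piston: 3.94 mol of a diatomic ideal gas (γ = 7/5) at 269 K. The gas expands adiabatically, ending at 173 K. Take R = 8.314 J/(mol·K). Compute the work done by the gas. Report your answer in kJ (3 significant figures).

Adiabatic ⇒ Q = 0, so W_by = −ΔU = nCᵥ(T₁ − T₂).
Cᵥ = 5R/2 = 20.79 J/(mol·K).
W = (3.94)(20.79)(269 − 173) = 7862 J.

W ≈ 7.86 kJ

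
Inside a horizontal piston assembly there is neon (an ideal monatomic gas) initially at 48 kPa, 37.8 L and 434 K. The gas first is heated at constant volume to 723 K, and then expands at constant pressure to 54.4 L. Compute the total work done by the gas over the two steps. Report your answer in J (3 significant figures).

Step 1 (isochoric): W = 0 (constant volume).
After step 1: P = 79.96 kPa (V unchanged).
Step 2 (isobaric): W = PΔV = (79.96 kPa)(54.4 − 37.8 L) = 1327 J.
W_total = 0 + 1327 = 1327 J.

W_total ≈ 1330 J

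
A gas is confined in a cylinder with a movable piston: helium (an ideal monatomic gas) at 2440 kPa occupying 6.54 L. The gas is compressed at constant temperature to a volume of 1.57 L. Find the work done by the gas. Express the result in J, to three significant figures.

Isothermal: W = nRT ln(V₂/V₁) = P₁V₁ ln(V₂/V₁).
P₁V₁ = (2440 kPa)(6.54 L) = 15958 J.
W = 15958 × ln(1.57/6.54) = 15958 × -1.427
W_by_gas = -22769 J.

W ≈ -22800 J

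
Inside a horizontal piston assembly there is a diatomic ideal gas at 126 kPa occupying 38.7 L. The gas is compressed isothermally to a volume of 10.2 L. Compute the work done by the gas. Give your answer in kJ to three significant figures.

W ≈ -6.50 kJ

Isothermal: W = nRT ln(V₂/V₁) = P₁V₁ ln(V₂/V₁).
P₁V₁ = (126 kPa)(38.7 L) = 4876 J.
W = 4876 × ln(10.2/38.7) = 4876 × -1.333
W_by_gas = -6502 J.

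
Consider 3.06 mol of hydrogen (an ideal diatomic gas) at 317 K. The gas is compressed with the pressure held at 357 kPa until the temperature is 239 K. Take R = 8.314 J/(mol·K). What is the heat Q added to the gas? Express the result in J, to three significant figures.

Isobaric: W = nRΔT = (3.06)(8.314)(-78) = -1984 J.
ΔU = nCᵥΔT with Cᵥ = 5R/2: ΔU = (3.06)(20.79)(-78) = -4961 J.
Q = ΔU + W = -4961 − 1984 = -6945 J.

Q ≈ -6950 J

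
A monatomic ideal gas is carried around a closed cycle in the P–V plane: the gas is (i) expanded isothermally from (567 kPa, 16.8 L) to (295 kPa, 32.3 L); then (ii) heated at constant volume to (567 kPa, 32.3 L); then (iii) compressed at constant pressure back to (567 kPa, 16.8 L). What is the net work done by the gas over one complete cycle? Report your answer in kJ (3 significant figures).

Leg (i): W = PᵢVᵢ ln(V_f/Vᵢ) = (9526) ln(32.3/16.8) = 6227 J.
Leg (ii): W = 0.
Leg (iii): W = PΔV = (567)(16.8 − 32.3) = -8788 J.
W_net = 6227 − 8788 = -2562 J.

W_net ≈ -2.56 kJ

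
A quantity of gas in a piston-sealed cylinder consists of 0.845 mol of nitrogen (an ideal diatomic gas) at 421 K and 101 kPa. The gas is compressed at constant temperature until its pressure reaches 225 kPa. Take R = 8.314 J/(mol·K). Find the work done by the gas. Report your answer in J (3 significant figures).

Isothermal process: W = nRT ln(V₂/V₁) = nRT ln(P₁/P₂).
W = (0.845)(8.314)(421) × ln(101/225)
  = 2958 × ln(0.4489) = 2958 × -0.801
W_by_gas = -2369 J.

W ≈ -2370 J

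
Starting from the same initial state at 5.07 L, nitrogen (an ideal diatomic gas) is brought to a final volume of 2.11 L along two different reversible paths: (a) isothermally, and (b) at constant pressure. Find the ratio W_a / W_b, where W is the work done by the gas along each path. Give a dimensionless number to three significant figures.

Path (a) isothermal: W = P₁V₁ ln(V₂/V₁) → W_a/(P₁V₁) = -0.8767.
Path (b) isobaric: W = P₁(V₂ − V₁) → W_b/(P₁V₁) = -0.5838.
W_a / W_b = -0.8767 / -0.5838 = 1.502.

W_a / W_b ≈ 1.50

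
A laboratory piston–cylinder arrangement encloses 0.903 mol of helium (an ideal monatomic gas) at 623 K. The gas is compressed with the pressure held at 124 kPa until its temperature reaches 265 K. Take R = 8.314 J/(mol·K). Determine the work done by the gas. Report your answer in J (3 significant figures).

W ≈ -2690 J

Isobaric: W = P ΔV = nR ΔT.
W = (0.903)(8.314)(265 − 623) = -2688 J.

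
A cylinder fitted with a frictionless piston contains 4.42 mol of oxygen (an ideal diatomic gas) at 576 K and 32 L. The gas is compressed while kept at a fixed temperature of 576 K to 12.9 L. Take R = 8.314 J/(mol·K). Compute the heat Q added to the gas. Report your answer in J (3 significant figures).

Q ≈ -19200 J

Isothermal ⇒ ΔU = 0, so Q = W = nRT ln(V₂/V₁).
Q = (4.42)(8.314)(576) ln(12.9/32) = 21167 × -0.9085 = -19230 J.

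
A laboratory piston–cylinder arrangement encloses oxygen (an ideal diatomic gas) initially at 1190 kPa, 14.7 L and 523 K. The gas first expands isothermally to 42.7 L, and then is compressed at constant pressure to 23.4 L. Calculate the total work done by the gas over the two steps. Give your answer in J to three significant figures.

Step 1 (isothermal): W = P₁V₁ ln(V₂/V₁) = (17493) ln(42.7/14.7) = 18654 J.
After step 1: P = 409.7 kPa, V = 42.7 L, T = 523 K.
Step 2 (isobaric): W = PΔV = (409.7 kPa)(23.4 − 42.7 L) = -7907 J.
W_total = 18654 − 7907 = 10747 J.

W_total ≈ 10700 J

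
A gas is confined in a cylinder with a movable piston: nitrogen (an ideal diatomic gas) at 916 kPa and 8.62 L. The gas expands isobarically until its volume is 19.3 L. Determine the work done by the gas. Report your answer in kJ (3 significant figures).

Isobaric: W = P ΔV.
W = (916 kPa)(19.3 − 8.62 L) = (916)(10.68) = 9783 J.

W ≈ 9.78 kJ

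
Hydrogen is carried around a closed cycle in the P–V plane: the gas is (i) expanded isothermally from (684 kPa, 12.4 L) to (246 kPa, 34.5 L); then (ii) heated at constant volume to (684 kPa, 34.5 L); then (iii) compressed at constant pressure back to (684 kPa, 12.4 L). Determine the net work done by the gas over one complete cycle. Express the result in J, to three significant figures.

W_net ≈ -6440 J

Leg (i): W = PᵢVᵢ ln(V_f/Vᵢ) = (8482) ln(34.5/12.4) = 8679 J.
Leg (ii): W = 0.
Leg (iii): W = PΔV = (684)(12.4 − 34.5) = -15116 J.
W_net = 8679 − 15116 = -6437 J.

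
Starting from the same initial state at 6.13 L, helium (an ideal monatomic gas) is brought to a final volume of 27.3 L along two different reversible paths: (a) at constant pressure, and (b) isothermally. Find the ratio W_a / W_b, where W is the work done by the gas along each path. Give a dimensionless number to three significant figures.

W_a / W_b ≈ 2.31

Path (a) isobaric: W = P₁(V₂ − V₁) → W_a/(P₁V₁) = 3.454.
Path (b) isothermal: W = P₁V₁ ln(V₂/V₁) → W_b/(P₁V₁) = 1.494.
W_a / W_b = 3.454 / 1.494 = 2.312.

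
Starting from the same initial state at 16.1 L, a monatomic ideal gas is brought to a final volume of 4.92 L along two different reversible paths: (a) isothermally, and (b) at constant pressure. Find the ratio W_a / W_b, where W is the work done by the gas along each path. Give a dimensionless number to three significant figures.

W_a / W_b ≈ 1.71

Path (a) isothermal: W = P₁V₁ ln(V₂/V₁) → W_a/(P₁V₁) = -1.186.
Path (b) isobaric: W = P₁(V₂ − V₁) → W_b/(P₁V₁) = -0.6944.
W_a / W_b = -1.186 / -0.6944 = 1.707.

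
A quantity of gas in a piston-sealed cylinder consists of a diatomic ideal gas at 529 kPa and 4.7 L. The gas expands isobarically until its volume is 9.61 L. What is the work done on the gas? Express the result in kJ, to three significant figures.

W ≈ -2.60 kJ

Isobaric: W = P ΔV.
W = (529 kPa)(9.61 − 4.7 L) = (529)(4.91) = 2597 J.
Work on gas = −W_by = -2597 J.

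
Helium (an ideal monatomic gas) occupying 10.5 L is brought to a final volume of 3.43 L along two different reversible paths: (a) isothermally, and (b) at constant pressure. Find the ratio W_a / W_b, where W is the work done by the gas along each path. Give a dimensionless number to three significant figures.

W_a / W_b ≈ 1.66

Path (a) isothermal: W = P₁V₁ ln(V₂/V₁) → W_a/(P₁V₁) = -1.119.
Path (b) isobaric: W = P₁(V₂ − V₁) → W_b/(P₁V₁) = -0.6733.
W_a / W_b = -1.119 / -0.6733 = 1.662.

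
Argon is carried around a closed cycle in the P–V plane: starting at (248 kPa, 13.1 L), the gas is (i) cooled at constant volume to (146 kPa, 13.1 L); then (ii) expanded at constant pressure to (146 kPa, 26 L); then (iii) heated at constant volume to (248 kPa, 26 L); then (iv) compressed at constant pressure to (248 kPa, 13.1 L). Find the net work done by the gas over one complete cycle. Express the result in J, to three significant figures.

Constant-volume legs do no work.
W(ii) = (146)(26 − 13.1) = 1883 J; W(iv) = (248)(13.1 − 26) = -3199 J.
W_net = 1883 − 3199 = -1316 J (the counter-clockwise enclosed area).

W_net ≈ -1320 J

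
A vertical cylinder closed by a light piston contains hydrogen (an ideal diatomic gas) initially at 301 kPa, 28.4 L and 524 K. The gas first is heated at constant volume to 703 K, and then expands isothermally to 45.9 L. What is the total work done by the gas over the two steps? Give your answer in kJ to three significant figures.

W_total ≈ 5.51 kJ

Step 1 (isochoric): W = 0 (constant volume).
After step 1: P = 403.8 kPa (V unchanged).
Step 2 (isothermal): W = P₁V₁ ln(V₂/V₁) = (11469) ln(45.9/28.4) = 5506 J.
W_total = 0 + 5506 = 5506 J.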